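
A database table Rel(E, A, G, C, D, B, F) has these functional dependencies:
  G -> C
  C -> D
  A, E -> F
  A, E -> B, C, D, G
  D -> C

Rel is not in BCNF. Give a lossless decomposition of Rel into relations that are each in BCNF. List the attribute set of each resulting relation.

{A, B, E, F, G}; {C, D}; {C, G}

Candidate key of the original relation: {A, E}.
In {A, B, C, D, E, F, G}, {G} is not a superkey ({G}⁺ restricted to this set is {C, D, G}), so split on G -> C, D into {C, D, G} and {A, B, E, F, G}.
In {C, D, G}, {C} is not a superkey ({C}⁺ restricted to this set is {C, D}), so split on C -> D into {C, D} and {C, G}.
{C, D} is in BCNF.
{C, G} is in BCNF.
{A, B, E, F, G} is in BCNF.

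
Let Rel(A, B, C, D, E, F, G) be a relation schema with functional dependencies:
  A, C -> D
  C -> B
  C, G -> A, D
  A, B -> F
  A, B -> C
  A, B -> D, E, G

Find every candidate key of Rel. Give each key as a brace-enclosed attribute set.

{A, B} is a candidate key since {A, B}⁺ = {A, B, C, D, E, F, G} covers every attribute.
{A, C} is a candidate key since {A, C}⁺ = {A, B, C, D, E, F, G} covers every attribute.
{C, G} is a candidate key since {C, G}⁺ = {A, B, C, D, E, F, G} covers every attribute.
Any other superkey properly contains one of these, so there are no further candidate keys.

{A, B}, {A, C}, {C, G}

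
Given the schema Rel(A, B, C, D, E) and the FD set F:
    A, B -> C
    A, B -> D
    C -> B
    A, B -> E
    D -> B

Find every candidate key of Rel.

{A, B}, {A, C}, {A, D}

Attributes never on any right-hand side: {A} — every candidate key must contain it.
{A, B}⁺ = {A, B, C, D, E} — all of the relation — so {A, B} is a candidate key.
{A, C}⁺ = {A, B, C, D, E} — all of the relation — so {A, C} is a candidate key.
{A, D}⁺ = {A, B, C, D, E} — all of the relation — so {A, D} is a candidate key.
Any other superkey properly contains one of these, so there are no further candidate keys.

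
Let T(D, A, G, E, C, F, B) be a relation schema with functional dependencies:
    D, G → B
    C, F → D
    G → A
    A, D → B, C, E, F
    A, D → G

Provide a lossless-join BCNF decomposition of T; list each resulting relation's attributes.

{A, G}; {B, C, E, F, G}; {C, D, F}

Candidate keys of the original relation: {A, C, F}, {A, D}, {C, F, G}, {D, G}.
{A, B, C, D, E, F, G}: {C, F} determines {C, D, F} here but is not a superkey — split on C, F → D, giving {C, D, F} and {A, B, C, E, F, G}.
{C, D, F}: every determinant is a superkey — BCNF.
{A, B, C, E, F, G}: {G} determines {A, G} here but is not a superkey — split on G → A, giving {A, G} and {B, C, E, F, G}.
{A, G}: every determinant is a superkey — BCNF.
{B, C, E, F, G}: every determinant is a superkey — BCNF.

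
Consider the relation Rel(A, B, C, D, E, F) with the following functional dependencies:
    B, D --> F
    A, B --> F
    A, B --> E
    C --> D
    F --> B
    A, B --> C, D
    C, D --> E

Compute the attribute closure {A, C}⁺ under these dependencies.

{A, C, D, E}

Start with {A, C}.
C --> D applies; add {D} → now {A, C, D}.
C, D --> E applies; add {E} → now {A, C, D, E}.
No further FD applies.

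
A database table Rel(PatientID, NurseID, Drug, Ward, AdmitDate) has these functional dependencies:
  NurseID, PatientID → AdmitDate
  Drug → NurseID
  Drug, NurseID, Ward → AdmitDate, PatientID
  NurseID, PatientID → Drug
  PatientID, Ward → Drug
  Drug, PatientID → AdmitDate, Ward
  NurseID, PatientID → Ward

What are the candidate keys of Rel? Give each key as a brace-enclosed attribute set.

{Drug, PatientID}⁺ = {AdmitDate, Drug, NurseID, PatientID, Ward} — all of the relation — so {Drug, PatientID} is a candidate key.
{Drug, Ward}⁺ = {AdmitDate, Drug, NurseID, PatientID, Ward} — all of the relation — so {Drug, Ward} is a candidate key.
{NurseID, PatientID}⁺ = {AdmitDate, Drug, NurseID, PatientID, Ward} — all of the relation — so {NurseID, PatientID} is a candidate key.
{PatientID, Ward}⁺ = {AdmitDate, Drug, NurseID, PatientID, Ward} — all of the relation — so {PatientID, Ward} is a candidate key.
These are minimal and exhaustive — every other superkey contains one of them.

{Drug, PatientID}, {Drug, Ward}, {NurseID, PatientID}, {PatientID, Ward}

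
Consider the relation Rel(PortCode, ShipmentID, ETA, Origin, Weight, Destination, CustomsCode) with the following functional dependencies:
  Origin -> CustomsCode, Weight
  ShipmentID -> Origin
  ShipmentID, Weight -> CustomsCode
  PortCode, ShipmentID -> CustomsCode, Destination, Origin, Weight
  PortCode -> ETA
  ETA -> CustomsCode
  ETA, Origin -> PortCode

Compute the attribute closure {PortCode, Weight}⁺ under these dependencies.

{CustomsCode, ETA, PortCode, Weight}

Start with {PortCode, Weight}.
PortCode -> ETA applies; add {ETA} → now {ETA, PortCode, Weight}.
ETA -> CustomsCode applies; add {CustomsCode} → now {CustomsCode, ETA, PortCode, Weight}.
No further FD applies.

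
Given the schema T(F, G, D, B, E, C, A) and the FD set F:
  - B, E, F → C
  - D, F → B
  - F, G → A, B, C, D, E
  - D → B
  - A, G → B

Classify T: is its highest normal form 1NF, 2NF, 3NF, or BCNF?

Candidate key: {F, G}. Prime attributes: {F, G}.
B, E, F → C breaks BCNF: {B, E, F}⁺ = {B, C, E, F}, so {B, E, F} is not a superkey.
B, E, F → C determines the non-prime attribute {C} from a non-superkey — 3NF is violated.
No proper subset of a key has a non-prime attribute in its closure, so there is no partial dependency; 2NF holds.

2NF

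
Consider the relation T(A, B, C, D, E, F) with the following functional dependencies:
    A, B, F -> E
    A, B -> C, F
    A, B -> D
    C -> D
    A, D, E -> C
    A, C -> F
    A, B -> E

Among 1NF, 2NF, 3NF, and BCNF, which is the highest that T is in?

2NF

Candidate key: {A, B}. Prime attributes: {A, B}.
C -> D breaks BCNF: {C}⁺ = {C, D}, so {C} is not a superkey.
C -> D has non-prime {D} on the right and a non-superkey on the left, so 3NF fails.
Checking every proper subset of each key, none determines a non-prime attribute — 2NF is satisfied.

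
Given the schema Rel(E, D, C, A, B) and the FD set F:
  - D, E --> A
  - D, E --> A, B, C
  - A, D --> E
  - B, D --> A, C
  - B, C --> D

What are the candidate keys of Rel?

Closure of {A, D} is {A, B, C, D, E}, the whole schema; {A, D} is a candidate key.
Closure of {B, C} is {A, B, C, D, E}, the whole schema; {B, C} is a candidate key.
Closure of {B, D} is {A, B, C, D, E}, the whole schema; {B, D} is a candidate key.
Closure of {D, E} is {A, B, C, D, E}, the whole schema; {D, E} is a candidate key.
No proper subset of any of these is a key, and no other minimal superkey exists.

{A, D}, {B, C}, {B, D}, {D, E}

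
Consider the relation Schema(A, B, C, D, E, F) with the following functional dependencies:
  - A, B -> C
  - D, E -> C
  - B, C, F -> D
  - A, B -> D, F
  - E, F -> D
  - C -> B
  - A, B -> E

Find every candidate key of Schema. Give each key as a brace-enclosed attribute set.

{A, B}, {A, C}, {A, D, E}, {A, E, F}

No FD produces {A}, so it must be in every candidate key.
{A, B}⁺ = {A, B, C, D, E, F} — all of the relation — so {A, B} is a candidate key.
{A, C}⁺ = {A, B, C, D, E, F} — all of the relation — so {A, C} is a candidate key.
{A, D, E}⁺ = {A, B, C, D, E, F} — all of the relation — so {A, D, E} is a candidate key.
{A, E, F}⁺ = {A, B, C, D, E, F} — all of the relation — so {A, E, F} is a candidate key.
Any other superkey properly contains one of these, so there are no further candidate keys.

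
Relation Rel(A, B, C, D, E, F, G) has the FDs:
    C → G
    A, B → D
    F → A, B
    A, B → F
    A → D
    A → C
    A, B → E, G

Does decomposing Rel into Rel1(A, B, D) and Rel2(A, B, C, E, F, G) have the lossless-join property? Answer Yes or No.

Yes

Rel1 ∩ Rel2 = {A, B}; its closure under F is {A, B, C, D, E, F, G}.
Rel1 is contained in that closure, so Rel1 ∩ Rel2 → Rel1 holds and the join is lossless.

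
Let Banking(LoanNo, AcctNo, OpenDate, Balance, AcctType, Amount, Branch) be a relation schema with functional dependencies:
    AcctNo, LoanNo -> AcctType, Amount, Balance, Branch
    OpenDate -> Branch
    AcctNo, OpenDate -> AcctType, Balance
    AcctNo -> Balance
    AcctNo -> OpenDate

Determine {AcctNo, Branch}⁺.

Start with {AcctNo, Branch}.
AcctNo -> Balance applies; add {Balance} → now {AcctNo, Balance, Branch}.
AcctNo -> OpenDate applies; add {OpenDate} → now {AcctNo, Balance, Branch, OpenDate}.
AcctNo, OpenDate -> AcctType, Balance applies; add {AcctType} → now {AcctNo, AcctType, Balance, Branch, OpenDate}.
No further FD applies.

{AcctNo, AcctType, Balance, Branch, OpenDate}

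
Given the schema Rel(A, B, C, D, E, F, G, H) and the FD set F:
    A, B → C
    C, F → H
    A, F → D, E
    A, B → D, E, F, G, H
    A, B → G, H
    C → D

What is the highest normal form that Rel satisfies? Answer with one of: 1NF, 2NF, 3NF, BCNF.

2NF

Candidate key: {A, B}. Prime attributes: {A, B}.
For C, F → H we have {C, F}⁺ = {C, D, F, H}; {C, F} is not a superkey, so BCNF fails.
C, F → H has non-prime {H} on the right and a non-superkey on the left, so 3NF fails.
Checking every proper subset of each key, none determines a non-prime attribute — 2NF is satisfied.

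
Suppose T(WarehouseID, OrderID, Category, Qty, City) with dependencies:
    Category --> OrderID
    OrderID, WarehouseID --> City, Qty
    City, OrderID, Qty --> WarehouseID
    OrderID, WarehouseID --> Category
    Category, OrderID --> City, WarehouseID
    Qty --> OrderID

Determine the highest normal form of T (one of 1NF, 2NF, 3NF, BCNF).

3NF

Candidate keys: {Category}, {City, Qty}, {OrderID, WarehouseID}, {Qty, WarehouseID}. Prime attributes: {Category, City, OrderID, Qty, WarehouseID}.
For Qty --> OrderID we have {Qty}⁺ = {OrderID, Qty}; {Qty} is not a superkey, so BCNF fails.
Its right-hand attributes {OrderID} are all prime, as are those of every other non-superkey FD — the relation is in 3NF.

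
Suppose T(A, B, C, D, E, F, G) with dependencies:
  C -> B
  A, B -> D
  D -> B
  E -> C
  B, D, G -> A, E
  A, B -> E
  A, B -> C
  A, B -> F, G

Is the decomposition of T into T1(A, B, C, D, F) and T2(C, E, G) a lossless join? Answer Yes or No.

No

T1 ∩ T2 = {C}; its closure under F is {B, C}.
T1 ⊄ {B, C} and T2 ⊄ {B, C}, so the split is lossy.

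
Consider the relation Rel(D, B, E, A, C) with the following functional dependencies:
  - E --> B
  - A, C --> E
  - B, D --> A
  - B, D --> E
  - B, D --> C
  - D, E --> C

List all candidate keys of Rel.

No FD produces {D}, so it must be in every candidate key.
Closure of {B, D} is {A, B, C, D, E}, the whole schema; {B, D} is a candidate key.
Closure of {D, E} is {A, B, C, D, E}, the whole schema; {D, E} is a candidate key.
Closure of {A, C, D} is {A, B, C, D, E}, the whole schema; {A, C, D} is a candidate key.
Any other superkey properly contains one of these, so there are no further candidate keys.

{A, C, D}, {B, D}, {D, E}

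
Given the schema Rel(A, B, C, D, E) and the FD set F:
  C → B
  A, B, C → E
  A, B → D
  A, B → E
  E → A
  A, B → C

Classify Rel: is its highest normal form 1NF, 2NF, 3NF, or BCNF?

3NF

Candidate keys: {A, B}, {A, C}, {B, E}, {C, E}. Prime attributes: {A, B, C, E}.
For C → B we have {C}⁺ = {B, C}; {C} is not a superkey, so BCNF fails.
Its right-hand attributes {B} are all prime, as are those of every other non-superkey FD — the relation is in 3NF.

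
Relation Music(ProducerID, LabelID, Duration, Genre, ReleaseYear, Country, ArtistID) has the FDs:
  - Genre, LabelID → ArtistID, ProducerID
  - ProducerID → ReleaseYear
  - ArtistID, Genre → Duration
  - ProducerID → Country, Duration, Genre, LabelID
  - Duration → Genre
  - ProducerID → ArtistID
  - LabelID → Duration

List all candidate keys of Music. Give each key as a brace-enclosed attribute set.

{LabelID} is a candidate key since {LabelID}⁺ = {ArtistID, Country, Duration, Genre, LabelID, ProducerID, ReleaseYear} covers every attribute.
{ProducerID} is a candidate key since {ProducerID}⁺ = {ArtistID, Country, Duration, Genre, LabelID, ProducerID, ReleaseYear} covers every attribute.
Any other superkey properly contains one of these, so there are no further candidate keys.

{LabelID}, {ProducerID}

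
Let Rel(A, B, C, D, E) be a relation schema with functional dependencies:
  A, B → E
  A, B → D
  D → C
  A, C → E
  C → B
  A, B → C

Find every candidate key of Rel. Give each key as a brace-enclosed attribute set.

{A, B}, {A, C}, {A, D}

Attributes never on any right-hand side: {A} — every candidate key must contain it.
{A, B}⁺ = {A, B, C, D, E}, which is every attribute, so {A, B} is a candidate key.
{A, C}⁺ = {A, B, C, D, E}, which is every attribute, so {A, C} is a candidate key.
{A, D}⁺ = {A, B, C, D, E}, which is every attribute, so {A, D} is a candidate key.
Any other superkey properly contains one of these, so there are no further candidate keys.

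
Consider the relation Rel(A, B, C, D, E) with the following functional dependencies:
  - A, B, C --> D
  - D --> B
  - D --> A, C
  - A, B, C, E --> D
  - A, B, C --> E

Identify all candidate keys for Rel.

Closure of {D} is {A, B, C, D, E}, the whole schema; {D} is a candidate key.
Closure of {A, B, C} is {A, B, C, D, E}, the whole schema; {A, B, C} is a candidate key.
Any other superkey properly contains one of these, so there are no further candidate keys.

{A, B, C}, {D}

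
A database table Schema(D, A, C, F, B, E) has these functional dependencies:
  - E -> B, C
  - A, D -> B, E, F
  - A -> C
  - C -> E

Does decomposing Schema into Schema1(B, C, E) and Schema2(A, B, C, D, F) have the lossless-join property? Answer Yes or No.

Yes

The shared attributes are {B, C} and {B, C}⁺ = {B, C, E}.
This includes all of Schema1, so the common attributes are a superkey of Schema1 — the join is lossless.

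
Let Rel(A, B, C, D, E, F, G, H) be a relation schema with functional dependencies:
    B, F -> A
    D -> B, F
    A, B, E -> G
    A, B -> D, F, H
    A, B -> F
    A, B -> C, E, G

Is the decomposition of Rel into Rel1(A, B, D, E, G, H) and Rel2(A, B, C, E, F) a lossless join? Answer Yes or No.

Common attributes: {A, B, E}; their closure is {A, B, C, D, E, F, G, H}.
Since Rel1 ⊆ {A, B, C, D, E, F, G, H}, the intersection is a superkey of Rel1; the decomposition is lossless.

Yes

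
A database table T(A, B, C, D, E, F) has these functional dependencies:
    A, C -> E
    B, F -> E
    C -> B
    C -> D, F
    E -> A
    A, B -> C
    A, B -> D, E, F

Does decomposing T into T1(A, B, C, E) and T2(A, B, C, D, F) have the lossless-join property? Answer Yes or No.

T1 ∩ T2 = {A, B, C}; its closure under F is {A, B, C, D, E, F}.
T1 is contained in that closure, so T1 ∩ T2 -> T1 holds and the join is lossless.

Yes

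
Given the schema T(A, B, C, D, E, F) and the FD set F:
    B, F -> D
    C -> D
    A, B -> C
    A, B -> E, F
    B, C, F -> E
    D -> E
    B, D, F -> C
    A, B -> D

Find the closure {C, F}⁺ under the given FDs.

Start with {C, F}.
C -> D applies; add {D} → now {C, D, F}.
D -> E applies; add {E} → now {C, D, E, F}.
No further FD applies.

{C, D, E, F}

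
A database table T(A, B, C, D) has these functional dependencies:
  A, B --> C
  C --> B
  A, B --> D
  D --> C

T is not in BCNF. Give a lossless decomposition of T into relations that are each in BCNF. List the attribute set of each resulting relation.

Candidate keys of the original relation: {A, B}, {A, C}, {A, D}.
Within {A, B, C, D}: {C}⁺ ∩ {A, B, C, D} = {B, C}, not the whole set, so C --> B violates BCNF; decompose into {B, C} and {A, C, D}.
{B, C} is in BCNF.
Within {A, C, D}: {D}⁺ ∩ {A, C, D} = {C, D}, not the whole set, so D --> C violates BCNF; decompose into {C, D} and {A, D}.
{C, D} is in BCNF.
{A, D} is in BCNF.

{A, D}; {B, C}; {C, D}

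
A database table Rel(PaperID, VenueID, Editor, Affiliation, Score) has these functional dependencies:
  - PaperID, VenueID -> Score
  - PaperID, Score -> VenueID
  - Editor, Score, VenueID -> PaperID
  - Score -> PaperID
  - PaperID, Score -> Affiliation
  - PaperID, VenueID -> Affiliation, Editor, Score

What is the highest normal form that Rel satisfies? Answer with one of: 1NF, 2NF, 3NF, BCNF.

BCNF

Candidate keys: {PaperID, VenueID}, {Score}. Prime attributes: {PaperID, Score, VenueID}.
Each dependency's left side is a superkey — BCNF holds.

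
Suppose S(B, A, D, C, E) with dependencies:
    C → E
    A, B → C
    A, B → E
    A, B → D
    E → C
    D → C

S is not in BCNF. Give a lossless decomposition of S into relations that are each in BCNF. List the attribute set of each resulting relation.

Candidate key of the original relation: {A, B}.
In {A, B, C, D, E}, {C} is not a superkey ({C}⁺ restricted to this set is {C, E}), so split on C → E into {C, E} and {A, B, C, D}.
{C, E}: every determinant is a superkey — BCNF.
In {A, B, C, D}, {D} is not a superkey ({D}⁺ restricted to this set is {C, D}), so split on D → C into {C, D} and {A, B, D}.
{C, D}: every determinant is a superkey — BCNF.
{A, B, D}: every determinant is a superkey — BCNF.

{A, B, D}; {C, D}; {C, E}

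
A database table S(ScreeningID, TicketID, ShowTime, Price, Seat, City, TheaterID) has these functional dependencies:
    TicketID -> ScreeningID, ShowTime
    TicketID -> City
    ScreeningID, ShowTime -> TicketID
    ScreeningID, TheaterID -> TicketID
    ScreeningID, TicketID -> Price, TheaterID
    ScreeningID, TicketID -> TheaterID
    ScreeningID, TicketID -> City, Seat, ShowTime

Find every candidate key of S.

{ScreeningID, ShowTime}, {ScreeningID, TheaterID}, {TicketID}

{TicketID} is a candidate key since {TicketID}⁺ = {City, Price, ScreeningID, Seat, ShowTime, TheaterID, TicketID} covers every attribute.
{ScreeningID, ShowTime} is a candidate key since {ScreeningID, ShowTime}⁺ = {City, Price, ScreeningID, Seat, ShowTime, TheaterID, TicketID} covers every attribute.
{ScreeningID, TheaterID} is a candidate key since {ScreeningID, TheaterID}⁺ = {City, Price, ScreeningID, Seat, ShowTime, TheaterID, TicketID} covers every attribute.
No proper subset of any of these is a key, and no other minimal superkey exists.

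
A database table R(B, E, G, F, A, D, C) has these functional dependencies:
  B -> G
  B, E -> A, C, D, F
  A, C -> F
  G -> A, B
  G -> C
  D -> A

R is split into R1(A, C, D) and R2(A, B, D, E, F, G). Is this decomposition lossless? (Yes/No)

No

R1 ∩ R2 = {A, D}; its closure under F is {A, D}.
The closure covers neither R1 nor R2 entirely; the join is not lossless.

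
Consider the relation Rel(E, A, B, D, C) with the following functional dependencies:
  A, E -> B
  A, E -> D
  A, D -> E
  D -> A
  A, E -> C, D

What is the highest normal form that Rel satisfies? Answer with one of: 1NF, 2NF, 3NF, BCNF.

BCNF

Candidate keys: {A, E}, {D}. Prime attributes: {A, D, E}.
Every FD has a superkey on the left, so the relation is in BCNF.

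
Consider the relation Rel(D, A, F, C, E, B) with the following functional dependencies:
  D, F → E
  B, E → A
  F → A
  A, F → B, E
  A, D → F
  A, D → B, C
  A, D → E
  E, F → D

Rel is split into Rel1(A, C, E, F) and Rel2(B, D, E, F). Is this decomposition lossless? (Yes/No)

Rel1 ∩ Rel2 = {E, F}; its closure under F is {A, B, C, D, E, F}.
Since Rel1 ⊆ {A, B, C, D, E, F}, the intersection is a superkey of Rel1; the decomposition is lossless.

Yes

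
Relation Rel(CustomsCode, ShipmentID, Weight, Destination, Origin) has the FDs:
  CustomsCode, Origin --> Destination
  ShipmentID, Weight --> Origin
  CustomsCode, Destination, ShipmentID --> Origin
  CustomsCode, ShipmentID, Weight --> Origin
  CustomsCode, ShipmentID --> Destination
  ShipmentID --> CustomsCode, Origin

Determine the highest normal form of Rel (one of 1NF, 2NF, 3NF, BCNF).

1NF

Candidate key: {ShipmentID, Weight}. Prime attributes: {ShipmentID, Weight}.
CustomsCode, Origin --> Destination breaks BCNF: {CustomsCode, Origin}⁺ = {CustomsCode, Destination, Origin}, so {CustomsCode, Origin} is not a superkey.
Because {Destination} is non-prime and the left side of CustomsCode, Origin --> Destination is not a superkey, the relation is not in 3NF.
Since {ShipmentID} ⊂ {ShipmentID, Weight} and {ShipmentID}⁺ ⊇ {CustomsCode, Destination, Origin} with {CustomsCode, Destination, Origin} non-prime, there is a partial dependency; 2NF fails.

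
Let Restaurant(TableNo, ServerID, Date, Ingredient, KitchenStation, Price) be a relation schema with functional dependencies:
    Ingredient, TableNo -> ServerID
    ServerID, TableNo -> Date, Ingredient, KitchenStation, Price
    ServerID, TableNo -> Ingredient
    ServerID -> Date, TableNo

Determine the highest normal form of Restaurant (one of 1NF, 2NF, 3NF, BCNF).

Candidate keys: {Ingredient, TableNo}, {ServerID}. Prime attributes: {Ingredient, ServerID, TableNo}.
The left-hand side of every FD is a superkey, so BCNF is satisfied.

BCNF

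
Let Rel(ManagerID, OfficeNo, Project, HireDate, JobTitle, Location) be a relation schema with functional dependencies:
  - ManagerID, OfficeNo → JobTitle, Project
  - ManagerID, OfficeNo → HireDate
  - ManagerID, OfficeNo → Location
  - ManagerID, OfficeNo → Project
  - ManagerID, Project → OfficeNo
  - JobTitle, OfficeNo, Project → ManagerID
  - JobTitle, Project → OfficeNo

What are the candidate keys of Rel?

{JobTitle, Project}, {ManagerID, OfficeNo}, {ManagerID, Project}

{JobTitle, Project} is a candidate key since {JobTitle, Project}⁺ = {HireDate, JobTitle, Location, ManagerID, OfficeNo, Project} covers every attribute.
{ManagerID, OfficeNo} is a candidate key since {ManagerID, OfficeNo}⁺ = {HireDate, JobTitle, Location, ManagerID, OfficeNo, Project} covers every attribute.
{ManagerID, Project} is a candidate key since {ManagerID, Project}⁺ = {HireDate, JobTitle, Location, ManagerID, OfficeNo, Project} covers every attribute.
No proper subset of any of these is a key, and no other minimal superkey exists.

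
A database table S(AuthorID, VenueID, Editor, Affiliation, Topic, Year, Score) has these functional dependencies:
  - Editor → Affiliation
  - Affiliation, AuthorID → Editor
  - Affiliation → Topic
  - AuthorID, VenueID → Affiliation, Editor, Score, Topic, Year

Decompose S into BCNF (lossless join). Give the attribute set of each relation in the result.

Candidate key of the original relation: {AuthorID, VenueID}.
In {Affiliation, AuthorID, Editor, Score, Topic, VenueID, Year}, {Editor} is not a superkey ({Editor}⁺ restricted to this set is {Affiliation, Editor, Topic}), so split on Editor → Affiliation, Topic into {Affiliation, Editor, Topic} and {AuthorID, Editor, Score, VenueID, Year}.
In {Affiliation, Editor, Topic}, {Affiliation} is not a superkey ({Affiliation}⁺ restricted to this set is {Affiliation, Topic}), so split on Affiliation → Topic into {Affiliation, Topic} and {Affiliation, Editor}.
{Affiliation, Topic} has no BCNF violation.
{Affiliation, Editor} has no BCNF violation.
{AuthorID, Editor, Score, VenueID, Year} has no BCNF violation.

{Affiliation, Editor}; {Affiliation, Topic}; {AuthorID, Editor, Score, VenueID, Year}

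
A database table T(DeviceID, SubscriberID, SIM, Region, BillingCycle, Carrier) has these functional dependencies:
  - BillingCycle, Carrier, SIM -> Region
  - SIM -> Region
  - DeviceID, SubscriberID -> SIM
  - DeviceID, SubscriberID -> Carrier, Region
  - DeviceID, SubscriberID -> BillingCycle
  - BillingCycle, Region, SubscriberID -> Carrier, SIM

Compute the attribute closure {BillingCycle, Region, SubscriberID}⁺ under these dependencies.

Start with {BillingCycle, Region, SubscriberID}.
BillingCycle, Region, SubscriberID -> Carrier, SIM applies; add {Carrier, SIM} → now {BillingCycle, Carrier, Region, SIM, SubscriberID}.
No further FD applies.

{BillingCycle, Carrier, Region, SIM, SubscriberID}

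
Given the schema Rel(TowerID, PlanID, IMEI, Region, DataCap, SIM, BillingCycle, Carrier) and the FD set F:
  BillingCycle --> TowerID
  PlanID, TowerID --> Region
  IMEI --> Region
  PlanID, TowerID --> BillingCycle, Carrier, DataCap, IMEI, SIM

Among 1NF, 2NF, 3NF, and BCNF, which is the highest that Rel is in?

Candidate keys: {BillingCycle, PlanID}, {PlanID, TowerID}. Prime attributes: {BillingCycle, PlanID, TowerID}.
For BillingCycle --> TowerID we have {BillingCycle}⁺ = {BillingCycle, TowerID}; {BillingCycle} is not a superkey, so BCNF fails.
IMEI --> Region has non-prime {Region} on the right and a non-superkey on the left, so 3NF fails.
Checking every proper subset of each key, none determines a non-prime attribute — 2NF is satisfied.

2NF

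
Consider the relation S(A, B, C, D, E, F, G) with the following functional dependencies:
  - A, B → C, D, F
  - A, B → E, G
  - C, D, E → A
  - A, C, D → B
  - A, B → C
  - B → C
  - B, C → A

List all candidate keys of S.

{B} is a candidate key since {B}⁺ = {A, B, C, D, E, F, G} covers every attribute.
{A, C, D} is a candidate key since {A, C, D}⁺ = {A, B, C, D, E, F, G} covers every attribute.
{C, D, E} is a candidate key since {C, D, E}⁺ = {A, B, C, D, E, F, G} covers every attribute.
No proper subset of any of these is a key, and no other minimal superkey exists.

{A, C, D}, {B}, {C, D, E}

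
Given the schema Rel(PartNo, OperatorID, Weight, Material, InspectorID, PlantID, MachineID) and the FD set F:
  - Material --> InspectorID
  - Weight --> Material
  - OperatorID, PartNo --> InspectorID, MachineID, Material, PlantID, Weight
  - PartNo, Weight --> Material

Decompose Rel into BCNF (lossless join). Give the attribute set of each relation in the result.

Candidate key of the original relation: {OperatorID, PartNo}.
{InspectorID, MachineID, Material, OperatorID, PartNo, PlantID, Weight}: {Material} determines {InspectorID, Material} here but is not a superkey — split on Material --> InspectorID, giving {InspectorID, Material} and {MachineID, Material, OperatorID, PartNo, PlantID, Weight}.
{InspectorID, Material}: every determinant is a superkey — BCNF.
{MachineID, Material, OperatorID, PartNo, PlantID, Weight}: {Weight} determines {Material, Weight} here but is not a superkey — split on Weight --> Material, giving {Material, Weight} and {MachineID, OperatorID, PartNo, PlantID, Weight}.
{Material, Weight}: every determinant is a superkey — BCNF.
{MachineID, OperatorID, PartNo, PlantID, Weight}: every determinant is a superkey — BCNF.

{InspectorID, Material}; {MachineID, OperatorID, PartNo, PlantID, Weight}; {Material, Weight}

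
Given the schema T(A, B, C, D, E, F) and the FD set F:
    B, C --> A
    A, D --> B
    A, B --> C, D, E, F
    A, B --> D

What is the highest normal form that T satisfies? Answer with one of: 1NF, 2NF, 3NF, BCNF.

BCNF

Candidate keys: {A, B}, {A, D}, {B, C}. Prime attributes: {A, B, C, D}.
Each dependency's left side is a superkey — BCNF holds.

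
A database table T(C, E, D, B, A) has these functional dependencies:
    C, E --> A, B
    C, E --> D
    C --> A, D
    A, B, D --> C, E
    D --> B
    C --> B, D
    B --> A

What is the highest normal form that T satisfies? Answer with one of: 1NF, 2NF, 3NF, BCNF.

2NF

Candidate keys: {C}, {D}. Prime attributes: {C, D}.
B --> A: {B}⁺ = {A, B}, which is not all of the attributes, so the left side is not a superkey — BCNF is violated.
B --> A has non-prime {A} on the right and a non-superkey on the left, so 3NF fails.
With only single-attribute keys there can be no partial dependency, so 2NF holds.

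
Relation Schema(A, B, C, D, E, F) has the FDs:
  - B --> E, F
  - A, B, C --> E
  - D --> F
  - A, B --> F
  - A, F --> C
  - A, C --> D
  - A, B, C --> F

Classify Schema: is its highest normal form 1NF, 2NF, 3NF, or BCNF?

1NF

Candidate key: {A, B}. Prime attributes: {A, B}.
B --> E, F breaks BCNF: {B}⁺ = {B, E, F}, so {B} is not a superkey.
Because {E, F} are non-prime and the left side of B --> E, F is not a superkey, the relation is not in 3NF.
The proper key subset {B} of {A, B} determines non-prime {E, F}, so the relation is not even in 2NF.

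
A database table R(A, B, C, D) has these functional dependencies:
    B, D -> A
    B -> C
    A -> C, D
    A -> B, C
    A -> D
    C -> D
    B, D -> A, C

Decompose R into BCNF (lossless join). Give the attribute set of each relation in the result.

Candidate keys of the original relation: {A}, {B}.
{A, B, C, D}: {C} determines {C, D} here but is not a superkey — split on C -> D, giving {C, D} and {A, B, C}.
{C, D} has no BCNF violation.
{A, B, C} has no BCNF violation.

{A, B, C}; {C, D}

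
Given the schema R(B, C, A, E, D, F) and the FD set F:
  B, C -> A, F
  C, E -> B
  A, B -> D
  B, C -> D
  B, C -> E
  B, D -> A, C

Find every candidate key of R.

{A, B} is a candidate key since {A, B}⁺ = {A, B, C, D, E, F} covers every attribute.
{B, C} is a candidate key since {B, C}⁺ = {A, B, C, D, E, F} covers every attribute.
{B, D} is a candidate key since {B, D}⁺ = {A, B, C, D, E, F} covers every attribute.
{C, E} is a candidate key since {C, E}⁺ = {A, B, C, D, E, F} covers every attribute.
Any other superkey properly contains one of these, so there are no further candidate keys.

{A, B}, {B, C}, {B, D}, {C, E}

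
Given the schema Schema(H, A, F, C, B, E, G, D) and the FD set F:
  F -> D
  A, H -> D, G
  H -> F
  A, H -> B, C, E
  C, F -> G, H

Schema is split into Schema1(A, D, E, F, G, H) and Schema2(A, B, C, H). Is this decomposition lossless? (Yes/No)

Common attributes: {A, H}; their closure is {A, B, C, D, E, F, G, H}.
This includes all of Schema1, so the common attributes are a superkey of Schema1 — the join is lossless.

Yes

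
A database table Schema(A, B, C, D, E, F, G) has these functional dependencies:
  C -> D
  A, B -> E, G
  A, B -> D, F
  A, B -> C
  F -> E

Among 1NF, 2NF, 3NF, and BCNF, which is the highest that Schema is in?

2NF

Candidate key: {A, B}. Prime attributes: {A, B}.
C -> D: {C}⁺ = {C, D}, which is not all of the attributes, so the left side is not a superkey — BCNF is violated.
C -> D has non-prime {D} on the right and a non-superkey on the left, so 3NF fails.
No proper subset of a key has a non-prime attribute in its closure, so there is no partial dependency; 2NF holds.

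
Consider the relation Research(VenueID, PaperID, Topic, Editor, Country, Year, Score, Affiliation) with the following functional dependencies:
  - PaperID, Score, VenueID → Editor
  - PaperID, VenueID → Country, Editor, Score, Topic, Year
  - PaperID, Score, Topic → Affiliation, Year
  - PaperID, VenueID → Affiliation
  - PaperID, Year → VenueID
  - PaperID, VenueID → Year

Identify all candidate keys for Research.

Attributes never on any right-hand side: {PaperID} — every candidate key must contain it.
{PaperID, VenueID} is a candidate key since {PaperID, VenueID}⁺ = {Affiliation, Country, Editor, PaperID, Score, Topic, VenueID, Year} covers every attribute.
{PaperID, Year} is a candidate key since {PaperID, Year}⁺ = {Affiliation, Country, Editor, PaperID, Score, Topic, VenueID, Year} covers every attribute.
{PaperID, Score, Topic} is a candidate key since {PaperID, Score, Topic}⁺ = {Affiliation, Country, Editor, PaperID, Score, Topic, VenueID, Year} covers every attribute.
No proper subset of any of these is a key, and no other minimal superkey exists.

{PaperID, Score, Topic}, {PaperID, VenueID}, {PaperID, Year}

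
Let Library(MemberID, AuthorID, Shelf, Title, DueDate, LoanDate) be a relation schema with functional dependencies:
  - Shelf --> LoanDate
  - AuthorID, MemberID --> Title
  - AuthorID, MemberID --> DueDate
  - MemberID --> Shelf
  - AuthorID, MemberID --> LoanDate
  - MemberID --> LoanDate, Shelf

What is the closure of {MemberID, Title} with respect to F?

Start with {MemberID, Title}.
MemberID --> Shelf applies; add {Shelf} → now {MemberID, Shelf, Title}.
MemberID --> LoanDate, Shelf applies; add {LoanDate} → now {LoanDate, MemberID, Shelf, Title}.
No further FD applies.

{LoanDate, MemberID, Shelf, Title}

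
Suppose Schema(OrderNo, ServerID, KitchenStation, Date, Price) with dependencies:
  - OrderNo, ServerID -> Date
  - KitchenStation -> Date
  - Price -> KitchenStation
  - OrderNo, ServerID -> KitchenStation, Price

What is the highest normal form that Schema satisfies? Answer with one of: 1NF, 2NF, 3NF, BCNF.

Candidate key: {OrderNo, ServerID}. Prime attributes: {OrderNo, ServerID}.
KitchenStation -> Date: {KitchenStation}⁺ = {Date, KitchenStation}, which is not all of the attributes, so the left side is not a superkey — BCNF is violated.
KitchenStation -> Date has non-prime {Date} on the right and a non-superkey on the left, so 3NF fails.
No proper subset of a key has a non-prime attribute in its closure, so there is no partial dependency; 2NF holds.

2NF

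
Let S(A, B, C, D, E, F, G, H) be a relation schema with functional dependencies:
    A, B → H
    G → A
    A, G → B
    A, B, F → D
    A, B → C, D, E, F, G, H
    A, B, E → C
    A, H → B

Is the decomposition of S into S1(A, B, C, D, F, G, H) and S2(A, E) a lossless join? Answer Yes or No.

S1 ∩ S2 = {A}; its closure under F is {A}.
S1 ⊄ {A} and S2 ⊄ {A}, so the split is lossy.

No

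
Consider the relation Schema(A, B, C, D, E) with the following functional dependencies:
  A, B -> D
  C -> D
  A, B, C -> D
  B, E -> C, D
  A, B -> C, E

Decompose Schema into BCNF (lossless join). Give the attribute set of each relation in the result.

{A, B, E}; {B, C, E}; {C, D}

Candidate key of the original relation: {A, B}.
{A, B, C, D, E}: {C} determines {C, D} here but is not a superkey — split on C -> D, giving {C, D} and {A, B, C, E}.
{C, D}: every determinant is a superkey — BCNF.
{A, B, C, E}: {B, E} determines {B, C, E} here but is not a superkey — split on B, E -> C, giving {B, C, E} and {A, B, E}.
{B, C, E}: every determinant is a superkey — BCNF.
{A, B, E}: every determinant is a superkey — BCNF.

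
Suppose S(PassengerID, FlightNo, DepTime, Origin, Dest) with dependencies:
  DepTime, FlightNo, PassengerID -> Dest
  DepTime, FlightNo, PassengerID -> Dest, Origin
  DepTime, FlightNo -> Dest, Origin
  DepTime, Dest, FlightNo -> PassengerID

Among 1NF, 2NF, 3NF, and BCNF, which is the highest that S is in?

BCNF

Candidate key: {DepTime, FlightNo}. Prime attributes: {DepTime, FlightNo}.
Each dependency's left side is a superkey — BCNF holds.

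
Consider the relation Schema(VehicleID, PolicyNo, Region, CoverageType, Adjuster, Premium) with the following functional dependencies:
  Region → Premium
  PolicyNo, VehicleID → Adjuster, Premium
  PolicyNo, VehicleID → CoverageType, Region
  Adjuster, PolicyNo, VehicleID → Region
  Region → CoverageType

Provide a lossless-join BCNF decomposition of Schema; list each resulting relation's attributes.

Candidate key of the original relation: {PolicyNo, VehicleID}.
In {Adjuster, CoverageType, PolicyNo, Premium, Region, VehicleID}, {Region} is not a superkey ({Region}⁺ restricted to this set is {CoverageType, Premium, Region}), so split on Region → CoverageType, Premium into {CoverageType, Premium, Region} and {Adjuster, PolicyNo, Region, VehicleID}.
{CoverageType, Premium, Region} is in BCNF.
{Adjuster, PolicyNo, Region, VehicleID} is in BCNF.

{Adjuster, PolicyNo, Region, VehicleID}; {CoverageType, Premium, Region}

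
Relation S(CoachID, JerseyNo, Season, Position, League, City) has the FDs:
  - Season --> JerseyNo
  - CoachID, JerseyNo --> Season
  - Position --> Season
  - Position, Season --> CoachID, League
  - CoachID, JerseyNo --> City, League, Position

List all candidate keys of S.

{Position}⁺ = {City, CoachID, JerseyNo, League, Position, Season} — all of the relation — so {Position} is a candidate key.
{CoachID, JerseyNo}⁺ = {City, CoachID, JerseyNo, League, Position, Season} — all of the relation — so {CoachID, JerseyNo} is a candidate key.
{CoachID, Season}⁺ = {City, CoachID, JerseyNo, League, Position, Season} — all of the relation — so {CoachID, Season} is a candidate key.
No proper subset of any of these is a key, and no other minimal superkey exists.

{CoachID, JerseyNo}, {CoachID, Season}, {Position}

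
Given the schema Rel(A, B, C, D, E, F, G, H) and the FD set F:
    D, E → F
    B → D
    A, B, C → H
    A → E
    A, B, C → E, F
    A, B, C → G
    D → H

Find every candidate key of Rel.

{A, B, C} never appear on the right of any FD, so every key must include all of them.
{A, B, C}⁺ = {A, B, C, D, E, F, G, H} — all of the relation — so {A, B, C} is a candidate key.
No smaller or unrelated set reaches every attribute, so there are no other keys.

{A, B, C}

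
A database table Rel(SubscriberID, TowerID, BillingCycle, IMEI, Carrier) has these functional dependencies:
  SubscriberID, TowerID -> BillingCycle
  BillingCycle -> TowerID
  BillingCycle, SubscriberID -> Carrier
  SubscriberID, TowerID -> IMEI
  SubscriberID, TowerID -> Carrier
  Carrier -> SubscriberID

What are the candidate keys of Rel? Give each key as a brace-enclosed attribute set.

{BillingCycle, Carrier} is a candidate key since {BillingCycle, Carrier}⁺ = {BillingCycle, Carrier, IMEI, SubscriberID, TowerID} covers every attribute.
{BillingCycle, SubscriberID} is a candidate key since {BillingCycle, SubscriberID}⁺ = {BillingCycle, Carrier, IMEI, SubscriberID, TowerID} covers every attribute.
{Carrier, TowerID} is a candidate key since {Carrier, TowerID}⁺ = {BillingCycle, Carrier, IMEI, SubscriberID, TowerID} covers every attribute.
{SubscriberID, TowerID} is a candidate key since {SubscriberID, TowerID}⁺ = {BillingCycle, Carrier, IMEI, SubscriberID, TowerID} covers every attribute.
These are minimal and exhaustive — every other superkey contains one of them.

{BillingCycle, Carrier}, {BillingCycle, SubscriberID}, {Carrier, TowerID}, {SubscriberID, TowerID}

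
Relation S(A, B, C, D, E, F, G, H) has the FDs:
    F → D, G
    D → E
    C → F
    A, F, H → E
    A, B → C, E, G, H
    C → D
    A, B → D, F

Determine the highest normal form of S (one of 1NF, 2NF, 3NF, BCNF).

Candidate key: {A, B}. Prime attributes: {A, B}.
F → D, G breaks BCNF: {F}⁺ = {D, E, F, G}, so {F} is not a superkey.
Because {D, G} are non-prime and the left side of F → D, G is not a superkey, the relation is not in 3NF.
No proper subset of a key has a non-prime attribute in its closure, so there is no partial dependency; 2NF holds.

2NF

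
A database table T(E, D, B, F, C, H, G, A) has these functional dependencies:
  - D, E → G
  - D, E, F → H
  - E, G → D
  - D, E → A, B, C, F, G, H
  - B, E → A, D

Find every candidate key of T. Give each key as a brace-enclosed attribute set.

Attributes never on any right-hand side: {E} — every candidate key must contain it.
Closure of {B, E} is {A, B, C, D, E, F, G, H}, the whole schema; {B, E} is a candidate key.
Closure of {D, E} is {A, B, C, D, E, F, G, H}, the whole schema; {D, E} is a candidate key.
Closure of {E, G} is {A, B, C, D, E, F, G, H}, the whole schema; {E, G} is a candidate key.
Any other superkey properly contains one of these, so there are no further candidate keys.

{B, E}, {D, E}, {E, G}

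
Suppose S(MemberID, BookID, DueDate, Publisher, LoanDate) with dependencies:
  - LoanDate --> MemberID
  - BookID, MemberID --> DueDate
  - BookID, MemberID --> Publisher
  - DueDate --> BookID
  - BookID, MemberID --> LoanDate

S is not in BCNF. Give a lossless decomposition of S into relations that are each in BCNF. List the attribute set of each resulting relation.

{BookID, DueDate}; {DueDate, LoanDate, Publisher}; {LoanDate, MemberID}

Candidate keys of the original relation: {BookID, LoanDate}, {BookID, MemberID}, {DueDate, LoanDate}, {DueDate, MemberID}.
{BookID, DueDate, LoanDate, MemberID, Publisher}: {LoanDate} determines {LoanDate, MemberID} here but is not a superkey — split on LoanDate --> MemberID, giving {LoanDate, MemberID} and {BookID, DueDate, LoanDate, Publisher}.
{LoanDate, MemberID} has no BCNF violation.
{BookID, DueDate, LoanDate, Publisher}: {DueDate} determines {BookID, DueDate} here but is not a superkey — split on DueDate --> BookID, giving {BookID, DueDate} and {DueDate, LoanDate, Publisher}.
{BookID, DueDate} has no BCNF violation.
{DueDate, LoanDate, Publisher} has no BCNF violation.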